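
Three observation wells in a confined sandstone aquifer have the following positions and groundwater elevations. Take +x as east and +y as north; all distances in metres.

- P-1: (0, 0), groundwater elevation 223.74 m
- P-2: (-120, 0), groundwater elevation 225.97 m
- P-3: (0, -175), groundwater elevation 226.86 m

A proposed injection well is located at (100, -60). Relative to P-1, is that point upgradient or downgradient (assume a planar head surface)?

∂h/∂x = (225.97 − 223.74) / (-120 − 0) = -0.01858
∂h/∂y = (226.86 − 223.74) / (-175 − 0) = -0.01783
Head at (100, -60) = 223.74 + (-0.01858)·(100) + (-0.01783)·(-60) = 222.95 m.
That is lower than the 223.74 m at P-1, so the point is downgradient.

downgradient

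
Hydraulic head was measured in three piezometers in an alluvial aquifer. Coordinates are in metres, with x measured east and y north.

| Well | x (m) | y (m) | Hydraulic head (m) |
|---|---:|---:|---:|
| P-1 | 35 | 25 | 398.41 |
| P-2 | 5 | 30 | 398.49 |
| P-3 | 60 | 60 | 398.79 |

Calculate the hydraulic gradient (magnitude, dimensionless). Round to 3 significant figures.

0.0114

With h = a·x + b·y + c and P-1 as origin, the differences give:
  (-30)·a + 5·b = +0.08
  25·a + 35·b = +0.38
Eliminate b (×35 and ×5, subtract): -1175·a = 0.900 → a = ∂h/∂x = -0.0007660
Back-substitute: b = ∂h/∂y = +0.01140.
|∇h| = √(-0.0007660² + 0.01140²) = 0.01143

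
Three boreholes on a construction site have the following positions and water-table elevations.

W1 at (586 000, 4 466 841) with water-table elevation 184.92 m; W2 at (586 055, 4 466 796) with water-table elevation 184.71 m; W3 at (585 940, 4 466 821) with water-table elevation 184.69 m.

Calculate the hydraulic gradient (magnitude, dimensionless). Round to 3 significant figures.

0.00684

With h = a·x + b·y + c and W1 as origin, the differences give:
  55·a + (-45)·b = -0.21
  (-60)·a + (-20)·b = -0.23
Eliminate b (×(-20) and ×(-45), subtract): -3800·a = -6.150 → a = ∂h/∂x = +0.001618
Back-substitute: b = ∂h/∂y = +0.006645.
|∇h| = √(0.001618² + 0.006645²) = 0.006839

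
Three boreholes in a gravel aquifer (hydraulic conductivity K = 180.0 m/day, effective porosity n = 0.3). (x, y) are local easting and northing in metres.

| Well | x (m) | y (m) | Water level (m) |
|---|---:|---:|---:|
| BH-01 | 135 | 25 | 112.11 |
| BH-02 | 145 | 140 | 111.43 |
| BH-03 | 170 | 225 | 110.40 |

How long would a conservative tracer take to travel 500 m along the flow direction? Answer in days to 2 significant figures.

28 days

With h = a·x + b·y + c and BH-01 as origin, the differences give:
  10·a + 115·b = -0.68
  35·a + 200·b = -1.71
Eliminate b (×200 and ×115, subtract): -2025·a = 60.650 → a = ∂h/∂x = -0.02995
Back-substitute: b = ∂h/∂y = -0.003309.
|∇h| = √(-0.02995² + -0.003309²) = 0.03013
Seepage velocity v = K·i/n = 180.0 × 0.03013 / 0.3 = 18.08 m/day.
t = 500 / 18.08 = 27.65 days.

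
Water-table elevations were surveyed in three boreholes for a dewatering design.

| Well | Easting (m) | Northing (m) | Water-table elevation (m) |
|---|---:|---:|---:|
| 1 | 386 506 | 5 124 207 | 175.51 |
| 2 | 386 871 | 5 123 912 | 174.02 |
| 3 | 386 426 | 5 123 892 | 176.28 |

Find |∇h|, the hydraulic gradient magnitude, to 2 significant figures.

0.0052

With h = a·x + b·y + c and 1 as origin, the differences give:
  365·a + (-295)·b = -1.49
  (-80)·a + (-315)·b = +0.77
Eliminate b (×(-315) and ×(-295), subtract): -138575·a = 696.500 → a = ∂h/∂x = -0.005026
Back-substitute: b = ∂h/∂y = -0.001168.
|∇h| = √(-0.005026² + -0.001168²) = 0.00516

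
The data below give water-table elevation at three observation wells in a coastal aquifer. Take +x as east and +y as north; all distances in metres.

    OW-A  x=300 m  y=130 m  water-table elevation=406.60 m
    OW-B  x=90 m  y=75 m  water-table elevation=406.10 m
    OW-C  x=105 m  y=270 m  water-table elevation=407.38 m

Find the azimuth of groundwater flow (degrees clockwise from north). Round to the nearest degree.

186°

Taking OW-A as reference: OW-B−OW-A = (-210, -55, -0.50); OW-C−OW-A = (-195, 140, +0.78).
Determinant of the coordinate differences = (-210)·140 − (-195)·(-55) = -40125.
∂h/∂x = [(-0.50)·140 − (+0.78)·(-55)] / -40125 = +0.0006754
∂h/∂y = [(-210)·(+0.78) − (-195)·(-0.50)] / -40125 = +0.006512
Flow direction (−∇h) has components (-0.0006754 E, -0.006512 N).
Azimuth = atan2(E, N) = atan2(-0.0006754, -0.006512) = 185.9° ≈ 186°.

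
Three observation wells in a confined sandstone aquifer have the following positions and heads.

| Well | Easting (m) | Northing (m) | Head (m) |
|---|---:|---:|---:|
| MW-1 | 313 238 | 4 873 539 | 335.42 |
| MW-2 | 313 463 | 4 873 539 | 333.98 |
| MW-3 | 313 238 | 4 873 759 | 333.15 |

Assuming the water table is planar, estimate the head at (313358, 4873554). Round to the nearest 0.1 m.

334.5 m

∂h/∂x = (333.98 − 335.42) / (313463 − 313238) = -0.006400
∂h/∂y = (333.15 − 335.42) / (4873759 − 4873539) = -0.01032
h(313358, 4873554) = 335.42 + (-0.006400)·(120) + (-0.01032)·(15) = 335.42 -0.768 -0.155 = 334.497 m.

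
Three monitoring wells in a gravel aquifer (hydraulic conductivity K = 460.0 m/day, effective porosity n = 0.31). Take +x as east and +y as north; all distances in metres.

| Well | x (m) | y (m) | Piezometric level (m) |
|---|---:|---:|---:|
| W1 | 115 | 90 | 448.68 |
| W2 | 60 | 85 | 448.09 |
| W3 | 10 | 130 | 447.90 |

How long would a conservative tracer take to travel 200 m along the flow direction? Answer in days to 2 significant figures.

Taking W1 as reference: W2−W1 = (-55, -5, -0.59); W3−W1 = (-105, 40, -0.78).
Solve a·Δx + b·Δy = Δh: det = (-55)·40 − (-105)·(-5) = -2725.
∂h/∂x = [(-0.59)·40 − (-0.78)·(-5)] / -2725 = +0.01009
∂h/∂y = [(-55)·(-0.78) − (-105)·(-0.59)] / -2725 = +0.006991
|∇h| = √(0.01009² + 0.006991²) = 0.01228
Seepage velocity v = K·i/n = 460.0 × 0.01228 / 0.31 = 18.22 m/day.
t = 200 / 18.22 = 10.98 days.

11 days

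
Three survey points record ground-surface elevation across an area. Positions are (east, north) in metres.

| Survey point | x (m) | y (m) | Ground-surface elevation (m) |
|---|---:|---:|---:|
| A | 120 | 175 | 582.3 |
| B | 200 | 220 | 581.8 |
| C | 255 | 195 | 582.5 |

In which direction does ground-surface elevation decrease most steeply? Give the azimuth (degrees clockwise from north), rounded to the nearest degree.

Differences from A: to B (Δx, Δy, Δh) = (80, 45, -0.5); to C = (135, 20, +0.2).
Determinant of the coordinate differences = 80·20 − 135·45 = -4475.
∂z/∂x = [(-0.5)·20 − (+0.2)·45] / -4475 = +0.004246
∂z/∂y = [80·(+0.2) − 135·(-0.5)] / -4475 = -0.01866
Steepest decrease is along −∇f: components (-0.004246 E, +0.01866 N).
Azimuth = atan2(-0.004246, +0.01866) = 347.2° ≈ 347°.

347°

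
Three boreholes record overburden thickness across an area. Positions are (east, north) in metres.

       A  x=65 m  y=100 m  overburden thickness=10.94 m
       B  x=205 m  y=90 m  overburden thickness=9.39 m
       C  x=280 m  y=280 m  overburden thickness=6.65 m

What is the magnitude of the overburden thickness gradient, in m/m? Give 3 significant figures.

0.0153 m/m

With d = a·x + b·y + c and A as origin, the differences give:
  140·a + (-10)·b = -1.55
  215·a + 180·b = -4.29
Eliminate b (×180 and ×(-10), subtract): 27350·a = -321.900 → a = ∂d/∂x = -0.01177
Back-substitute: b = ∂d/∂y = -0.009775.
|∇f| = √(-0.01177² + -0.009775²) = 0.0153 m/m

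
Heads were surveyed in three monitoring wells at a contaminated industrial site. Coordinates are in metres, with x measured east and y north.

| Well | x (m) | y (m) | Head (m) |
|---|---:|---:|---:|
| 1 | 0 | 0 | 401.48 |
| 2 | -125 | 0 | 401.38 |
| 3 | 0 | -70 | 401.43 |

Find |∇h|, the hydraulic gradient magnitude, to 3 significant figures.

∂h/∂x = (401.38 − 401.48) / (-125 − 0) = +0.0008000
∂h/∂y = (401.43 − 401.48) / (-70 − 0) = +0.0007143
|∇h| = √(0.0008000² + 0.0007143²) = 0.001072

0.00107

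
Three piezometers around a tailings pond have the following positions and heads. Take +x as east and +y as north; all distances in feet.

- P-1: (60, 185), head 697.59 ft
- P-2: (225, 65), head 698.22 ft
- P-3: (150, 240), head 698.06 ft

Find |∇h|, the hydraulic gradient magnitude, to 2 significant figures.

Taking P-1 as reference: P-2−P-1 = (165, -120, +0.63); P-3−P-1 = (90, 55, +0.47).
Determinant of the coordinate differences = 165·55 − 90·(-120) = 19875.
∂h/∂x = [(+0.63)·55 − (+0.47)·(-120)] / 19875 = +0.004581
∂h/∂y = [165·(+0.47) − 90·(+0.63)] / 19875 = +0.001049
|∇h| = √(0.004581² + 0.001049²) = 0.0047

0.0047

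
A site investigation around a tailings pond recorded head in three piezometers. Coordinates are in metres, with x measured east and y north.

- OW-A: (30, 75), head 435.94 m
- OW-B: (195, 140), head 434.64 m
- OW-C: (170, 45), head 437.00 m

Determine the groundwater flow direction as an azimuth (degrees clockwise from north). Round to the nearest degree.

355°

Taking OW-A as reference: OW-B−OW-A = (165, 65, -1.30); OW-C−OW-A = (140, -30, +1.06).
Determinant of the coordinate differences = 165·(-30) − 140·65 = -14050.
∂h/∂x = [(-1.30)·(-30) − (+1.06)·65] / -14050 = +0.002128
∂h/∂y = [165·(+1.06) − 140·(-1.30)] / -14050 = -0.02540
Flow direction (−∇h) has components (-0.002128 E, +0.02540 N).
Azimuth = atan2(E, N) = atan2(-0.002128, +0.02540) = 355.2° ≈ 355°.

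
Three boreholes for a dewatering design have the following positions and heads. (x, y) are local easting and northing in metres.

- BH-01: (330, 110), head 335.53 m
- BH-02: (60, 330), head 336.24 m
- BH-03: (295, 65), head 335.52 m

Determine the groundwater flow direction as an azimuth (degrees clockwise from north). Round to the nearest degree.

133°

Three-point gradient (reference BH-01): Δ to BH-02 = (-270, 220, +0.71), Δ to BH-03 = (-35, -45, -0.01).
∂h/∂x = -0.001499, ∂h/∂y = +0.001388 (det = 19850).
Flow direction (−∇h) has components (+0.001499 E, -0.001388 N).
Azimuth = atan2(E, N) = atan2(+0.001499, -0.001388) = 132.8° ≈ 133°.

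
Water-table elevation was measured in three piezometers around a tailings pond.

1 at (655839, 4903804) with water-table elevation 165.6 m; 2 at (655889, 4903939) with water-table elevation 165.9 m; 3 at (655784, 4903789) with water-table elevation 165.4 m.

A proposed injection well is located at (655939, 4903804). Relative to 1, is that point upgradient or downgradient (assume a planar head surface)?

upgradient

With h = a·x + b·y + c and 1 as origin, the differences give:
  50·a + 135·b = +0.3
  (-55)·a + (-15)·b = -0.2
Eliminate b (×(-15) and ×135, subtract): 6675·a = 22.50 → a = ∂h/∂x = +0.003371
Back-substitute: b = ∂h/∂y = +0.0009738.
Head at (655939, 4903804) = 165.6 + (+0.003371)·(100) + (+0.0009738)·(0) = 165.94 m.
That is higher than the 165.6 m at 1, so the point is upgradient.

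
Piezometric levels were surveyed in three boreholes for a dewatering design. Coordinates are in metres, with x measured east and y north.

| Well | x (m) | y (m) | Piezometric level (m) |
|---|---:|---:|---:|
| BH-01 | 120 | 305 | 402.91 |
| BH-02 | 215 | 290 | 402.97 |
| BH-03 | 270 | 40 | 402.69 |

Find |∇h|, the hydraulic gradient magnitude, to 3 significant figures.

0.00155

With h = a·x + b·y + c and BH-01 as origin, the differences give:
  95·a + (-15)·b = +0.06
  150·a + (-265)·b = -0.22
Eliminate b (×(-265) and ×(-15), subtract): -22925·a = -19.200 → a = ∂h/∂x = +0.0008375
Back-substitute: b = ∂h/∂y = +0.001304.
|∇h| = √(0.0008375² + 0.001304²) = 0.00155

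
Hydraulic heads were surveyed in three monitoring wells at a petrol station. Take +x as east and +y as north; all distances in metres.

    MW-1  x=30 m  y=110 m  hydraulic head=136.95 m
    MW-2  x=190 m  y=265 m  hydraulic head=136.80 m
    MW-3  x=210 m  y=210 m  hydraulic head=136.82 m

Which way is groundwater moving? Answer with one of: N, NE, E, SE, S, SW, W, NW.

NE

Taking MW-1 as reference: MW-2−MW-1 = (160, 155, -0.15); MW-3−MW-1 = (180, 100, -0.13).
Solve a·Δx + b·Δy = Δh: det = 160·100 − 180·155 = -11900.
∂h/∂x = [(-0.15)·100 − (-0.13)·155] / -11900 = -0.0004328
∂h/∂y = [160·(-0.13) − 180·(-0.15)] / -11900 = -0.0005210
Flow = −∇h = (+0.0004328 east, +0.0005210 north), which points northeast.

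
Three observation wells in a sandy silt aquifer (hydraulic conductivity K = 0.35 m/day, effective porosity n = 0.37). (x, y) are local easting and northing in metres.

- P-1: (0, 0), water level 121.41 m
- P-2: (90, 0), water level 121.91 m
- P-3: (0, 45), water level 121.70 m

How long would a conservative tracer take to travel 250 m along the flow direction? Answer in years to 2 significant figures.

∂h/∂x = (121.91 − 121.41) / (90 − 0) = +0.005556
∂h/∂y = (121.70 − 121.41) / (45 − 0) = +0.006444
|∇h| = √(0.005556² + 0.006444²) = 0.008508
Seepage velocity v = K·i/n = 0.35 × 0.008508 / 0.37 = 0.008048 m/day.
t = 250 / 0.008048 = 3.106e+04 days = 85 years.

85 years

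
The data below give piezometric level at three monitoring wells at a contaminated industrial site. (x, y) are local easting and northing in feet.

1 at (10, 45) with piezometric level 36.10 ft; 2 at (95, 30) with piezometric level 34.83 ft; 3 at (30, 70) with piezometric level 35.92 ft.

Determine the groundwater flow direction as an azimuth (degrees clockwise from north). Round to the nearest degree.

106°

With h = a·x + b·y + c and 1 as origin, the differences give:
  85·a + (-15)·b = -1.27
  20·a + 25·b = -0.18
Eliminate b (×25 and ×(-15), subtract): 2425·a = -34.450 → a = ∂h/∂x = -0.01421
Back-substitute: b = ∂h/∂y = +0.004165.
Flow direction (−∇h) has components (+0.01421 E, -0.004165 N).
Azimuth = atan2(E, N) = atan2(+0.01421, -0.004165) = 106.3° ≈ 106°.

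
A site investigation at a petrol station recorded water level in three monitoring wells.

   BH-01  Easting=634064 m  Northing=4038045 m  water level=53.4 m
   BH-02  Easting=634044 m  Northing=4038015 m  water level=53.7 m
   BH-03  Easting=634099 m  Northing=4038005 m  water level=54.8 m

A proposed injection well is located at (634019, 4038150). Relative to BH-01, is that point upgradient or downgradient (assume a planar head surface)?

Taking BH-01 as reference: BH-02−BH-01 = (-20, -30, +0.3); BH-03−BH-01 = (35, -40, +1.4).
Solve a·Δx + b·Δy = Δh: det = (-20)·(-40) − 35·(-30) = 1850.
∂h/∂x = [(+0.3)·(-40) − (+1.4)·(-30)] / 1850 = +0.01622
∂h/∂y = [(-20)·(+1.4) − 35·(+0.3)] / 1850 = -0.02081
Head at (634019, 4038150) = 53.4 + (+0.01622)·(-45) + (-0.02081)·(105) = 50.49 m.
That is lower than the 53.4 m at BH-01, so the point is downgradient.

downgradient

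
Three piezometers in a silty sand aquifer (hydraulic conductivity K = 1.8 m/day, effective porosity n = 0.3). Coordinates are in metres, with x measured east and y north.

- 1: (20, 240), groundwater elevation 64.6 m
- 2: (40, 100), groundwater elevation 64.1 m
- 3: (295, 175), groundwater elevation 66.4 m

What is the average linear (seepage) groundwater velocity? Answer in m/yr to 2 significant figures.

Differences from 1: to 2 (Δx, Δy, Δh) = (20, -140, -0.5); to 3 = (275, -65, +1.8).
Determinant of the coordinate differences = 20·(-65) − 275·(-140) = 37200.
∂h/∂x = [(-0.5)·(-65) − (+1.8)·(-140)] / 37200 = +0.007648
∂h/∂y = [20·(+1.8) − 275·(-0.5)] / 37200 = +0.004664
|∇h| = √(0.007648² + 0.004664²) = 0.008958
Seepage velocity v = K·i/n = 1.8 × 0.008958 / 0.3 = 0.05375 m/day = 19.63 m/yr.

20 m/yr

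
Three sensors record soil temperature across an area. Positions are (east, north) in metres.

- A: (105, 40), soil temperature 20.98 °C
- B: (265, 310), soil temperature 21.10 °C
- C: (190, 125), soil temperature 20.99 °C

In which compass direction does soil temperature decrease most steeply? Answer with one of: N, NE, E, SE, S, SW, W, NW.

SE

Three-point gradient (reference A): Δ to B = (160, 270, +0.12), Δ to C = (85, 85, +0.01).
∂T/∂x = -0.0008021, ∂T/∂y = +0.0009198 (det = -9350).
Steepest decrease is along −∇f = (+0.0008021 E, -0.0009198 N) → southeast.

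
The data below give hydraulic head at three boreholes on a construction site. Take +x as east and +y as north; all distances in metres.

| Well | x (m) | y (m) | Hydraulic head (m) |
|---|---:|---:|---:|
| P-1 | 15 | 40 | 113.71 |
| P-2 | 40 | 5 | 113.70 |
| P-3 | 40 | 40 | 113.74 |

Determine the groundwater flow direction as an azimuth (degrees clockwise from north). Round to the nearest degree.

226°

With h = a·x + b·y + c and P-1 as origin, the differences give:
  25·a + (-35)·b = -0.01
  25·a + 0·b = +0.03
Eliminate b (×0 and ×(-35), subtract): 875·a = 1.050 → a = ∂h/∂x = +0.001200
Back-substitute: b = ∂h/∂y = +0.001143.
Flow direction (−∇h) has components (-0.001200 E, -0.001143 N).
Azimuth = atan2(E, N) = atan2(-0.001200, -0.001143) = 226.4° ≈ 226°.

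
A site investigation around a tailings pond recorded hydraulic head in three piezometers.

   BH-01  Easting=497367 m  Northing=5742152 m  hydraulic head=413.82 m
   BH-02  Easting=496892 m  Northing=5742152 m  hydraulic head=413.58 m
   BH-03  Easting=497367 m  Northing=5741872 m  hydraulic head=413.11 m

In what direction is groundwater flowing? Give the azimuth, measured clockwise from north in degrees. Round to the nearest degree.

191°

∂h/∂x = (413.58 − 413.82) / (496892 − 497367) = +0.0005053
∂h/∂y = (413.11 − 413.82) / (5741872 − 5742152) = +0.002536
Flow direction (−∇h) has components (-0.0005053 E, -0.002536 N).
Azimuth = atan2(E, N) = atan2(-0.0005053, -0.002536) = 191.3° ≈ 191°.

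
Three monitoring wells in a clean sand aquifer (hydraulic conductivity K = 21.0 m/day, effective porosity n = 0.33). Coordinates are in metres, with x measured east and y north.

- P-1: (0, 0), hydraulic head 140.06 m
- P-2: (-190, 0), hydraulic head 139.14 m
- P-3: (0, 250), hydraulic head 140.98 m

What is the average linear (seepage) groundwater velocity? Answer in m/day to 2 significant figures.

∂h/∂x = (139.14 − 140.06) / (-190 − 0) = +0.004842
∂h/∂y = (140.98 − 140.06) / (250 − 0) = +0.003680
|∇h| = √(0.004842² + 0.003680²) = 0.006082
Seepage velocity v = K·i/n = 21.0 × 0.006082 / 0.33 = 0.387 m/day.

0.39 m/day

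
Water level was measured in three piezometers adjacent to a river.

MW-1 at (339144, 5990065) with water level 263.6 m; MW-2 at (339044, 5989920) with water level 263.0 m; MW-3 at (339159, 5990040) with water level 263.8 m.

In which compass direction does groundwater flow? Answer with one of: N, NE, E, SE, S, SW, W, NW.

W

Taking MW-1 as reference: MW-2−MW-1 = (-100, -145, -0.6); MW-3−MW-1 = (15, -25, +0.2).
Determinant of the coordinate differences = (-100)·(-25) − 15·(-145) = 4675.
∂h/∂x = [(-0.6)·(-25) − (+0.2)·(-145)] / 4675 = +0.009412
∂h/∂y = [(-100)·(+0.2) − 15·(-0.6)] / 4675 = -0.002353
Flow = −∇h = (-0.009412 east, +0.002353 north), which points west.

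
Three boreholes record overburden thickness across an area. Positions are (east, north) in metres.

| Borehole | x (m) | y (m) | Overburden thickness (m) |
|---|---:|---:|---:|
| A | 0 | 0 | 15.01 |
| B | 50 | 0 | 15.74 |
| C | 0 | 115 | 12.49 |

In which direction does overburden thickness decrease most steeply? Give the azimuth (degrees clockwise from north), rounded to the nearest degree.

326°

∂d/∂x = (15.74 − 15.01) / (50 − 0) = +0.01460
∂d/∂y = (12.49 − 15.01) / (115 − 0) = -0.02191
Steepest decrease is along −∇f: components (-0.01460 E, +0.02191 N).
Azimuth = atan2(-0.01460, +0.02191) = 326.3° ≈ 326°.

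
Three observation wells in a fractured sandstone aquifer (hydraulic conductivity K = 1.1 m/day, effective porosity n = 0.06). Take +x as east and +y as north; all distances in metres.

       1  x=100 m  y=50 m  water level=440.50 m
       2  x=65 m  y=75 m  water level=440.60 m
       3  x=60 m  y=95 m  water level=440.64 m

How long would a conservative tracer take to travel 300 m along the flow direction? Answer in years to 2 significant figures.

19 years

Taking 1 as reference: 2−1 = (-35, 25, +0.10); 3−1 = (-40, 45, +0.14).
Determinant of the coordinate differences = (-35)·45 − (-40)·25 = -575.
∂h/∂x = [(+0.10)·45 − (+0.14)·25] / -575 = -0.001739
∂h/∂y = [(-35)·(+0.14) − (-40)·(+0.10)] / -575 = +0.001565
|∇h| = √(-0.001739² + 0.001565²) = 0.00234
Seepage velocity v = K·i/n = 1.1 × 0.00234 / 0.06 = 0.0429 m/day.
t = 300 / 0.0429 = 6993 days = 19.1 years.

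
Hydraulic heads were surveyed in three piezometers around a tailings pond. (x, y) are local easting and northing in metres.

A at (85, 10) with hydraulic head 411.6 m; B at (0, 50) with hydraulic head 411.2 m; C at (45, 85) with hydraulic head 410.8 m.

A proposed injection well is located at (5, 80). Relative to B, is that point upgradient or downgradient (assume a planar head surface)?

downgradient

Differences from A: to B (Δx, Δy, Δh) = (-85, 40, -0.4); to C = (-40, 75, -0.8).
Determinant of the coordinate differences = (-85)·75 − (-40)·40 = -4775.
∂h/∂x = [(-0.4)·75 − (-0.8)·40] / -4775 = -0.0004188
∂h/∂y = [(-85)·(-0.8) − (-40)·(-0.4)] / -4775 = -0.01089
Head at (5, 80) = 411.6 + (-0.0004188)·(-80) + (-0.01089)·(70) = 410.87 m.
That is lower than the 411.2 m at B, so the point is downgradient.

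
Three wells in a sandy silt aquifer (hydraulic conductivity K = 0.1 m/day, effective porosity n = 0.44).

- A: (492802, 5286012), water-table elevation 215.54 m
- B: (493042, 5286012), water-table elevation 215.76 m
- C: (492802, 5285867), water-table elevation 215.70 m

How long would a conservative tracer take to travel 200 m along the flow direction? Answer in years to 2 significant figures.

∂h/∂x = (215.76 − 215.54) / (493042 − 492802) = +0.0009167
∂h/∂y = (215.70 − 215.54) / (5285867 − 5286012) = -0.001103
|∇h| = √(0.0009167² + -0.001103²) = 0.001434
Seepage velocity v = K·i/n = 0.1 × 0.001434 / 0.44 = 0.0003259 m/day.
t = 200 / 0.0003259 = 6.137e+05 days = 1.68e+03 years.

1700 years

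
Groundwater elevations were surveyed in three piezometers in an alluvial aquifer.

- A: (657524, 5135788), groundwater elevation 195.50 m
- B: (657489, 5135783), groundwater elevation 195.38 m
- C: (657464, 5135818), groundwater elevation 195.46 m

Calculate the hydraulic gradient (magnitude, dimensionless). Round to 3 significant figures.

Differences from A: to B (Δx, Δy, Δh) = (-35, -5, -0.12); to C = (-60, 30, -0.04).
Solve a·Δx + b·Δy = Δh: det = (-35)·30 − (-60)·(-5) = -1350.
∂h/∂x = [(-0.12)·30 − (-0.04)·(-5)] / -1350 = +0.002815
∂h/∂y = [(-35)·(-0.04) − (-60)·(-0.12)] / -1350 = +0.004296
|∇h| = √(0.002815² + 0.004296²) = 0.005136

0.00514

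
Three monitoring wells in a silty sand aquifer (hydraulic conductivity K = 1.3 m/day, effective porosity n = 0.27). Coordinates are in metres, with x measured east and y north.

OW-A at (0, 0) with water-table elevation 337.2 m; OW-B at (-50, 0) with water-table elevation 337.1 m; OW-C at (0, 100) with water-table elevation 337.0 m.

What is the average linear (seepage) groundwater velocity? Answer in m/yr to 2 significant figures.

∂h/∂x = (337.1 − 337.2) / (-50 − 0) = +0.002000
∂h/∂y = (337.0 − 337.2) / (100 − 0) = -0.002000
|∇h| = √(0.002000² + -0.002000²) = 0.002828
Seepage velocity v = K·i/n = 1.3 × 0.002828 / 0.27 = 0.01362 m/day = 4.975 m/yr.

5.0 m/yr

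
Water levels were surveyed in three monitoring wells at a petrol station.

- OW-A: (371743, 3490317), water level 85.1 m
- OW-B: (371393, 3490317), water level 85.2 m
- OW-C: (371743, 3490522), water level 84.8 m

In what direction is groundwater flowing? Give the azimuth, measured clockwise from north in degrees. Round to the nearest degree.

∂h/∂x = (85.2 − 85.1) / (371393 − 371743) = -0.0002857
∂h/∂y = (84.8 − 85.1) / (3490522 − 3490317) = -0.001463
Flow direction (−∇h) has components (+0.0002857 E, +0.001463 N).
Azimuth = atan2(E, N) = atan2(+0.0002857, +0.001463) = 11.0° ≈ 011°.

011°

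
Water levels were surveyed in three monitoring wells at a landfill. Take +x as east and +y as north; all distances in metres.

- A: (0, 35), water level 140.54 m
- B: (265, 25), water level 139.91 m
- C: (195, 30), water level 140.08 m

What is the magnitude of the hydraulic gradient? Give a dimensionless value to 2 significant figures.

0.0028

Differences from A: to B (Δx, Δy, Δh) = (265, -10, -0.63); to C = (195, -5, -0.46).
Solve a·Δx + b·Δy = Δh: det = 265·(-5) − 195·(-10) = 625.
∂h/∂x = [(-0.63)·(-5) − (-0.46)·(-10)] / 625 = -0.002320
∂h/∂y = [265·(-0.46) − 195·(-0.63)] / 625 = +0.001520
|∇h| = √(-0.002320² + 0.001520²) = 0.002774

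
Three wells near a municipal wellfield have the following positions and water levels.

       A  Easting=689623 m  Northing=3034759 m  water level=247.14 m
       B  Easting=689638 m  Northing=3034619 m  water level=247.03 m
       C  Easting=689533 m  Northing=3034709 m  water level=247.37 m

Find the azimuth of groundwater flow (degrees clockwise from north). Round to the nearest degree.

100°

With h = a·x + b·y + c and A as origin, the differences give:
  15·a + (-140)·b = -0.11
  (-90)·a + (-50)·b = +0.23
Eliminate b (×(-50) and ×(-140), subtract): -13350·a = 37.700 → a = ∂h/∂x = -0.002824
Back-substitute: b = ∂h/∂y = +0.0004831.
Flow direction (−∇h) has components (+0.002824 E, -0.0004831 N).
Azimuth = atan2(E, N) = atan2(+0.002824, -0.0004831) = 99.7° ≈ 100°.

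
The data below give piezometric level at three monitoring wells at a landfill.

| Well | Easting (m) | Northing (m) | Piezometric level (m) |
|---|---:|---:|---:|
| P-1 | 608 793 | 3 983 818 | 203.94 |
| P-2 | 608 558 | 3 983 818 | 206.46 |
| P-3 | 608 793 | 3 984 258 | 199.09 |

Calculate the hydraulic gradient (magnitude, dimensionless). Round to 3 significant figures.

∂h/∂x = (206.46 − 203.94) / (608558 − 608793) = -0.01072
∂h/∂y = (199.09 − 203.94) / (3984258 − 3983818) = -0.01102
|∇h| = √(-0.01072² + -0.01102²) = 0.01537

0.0154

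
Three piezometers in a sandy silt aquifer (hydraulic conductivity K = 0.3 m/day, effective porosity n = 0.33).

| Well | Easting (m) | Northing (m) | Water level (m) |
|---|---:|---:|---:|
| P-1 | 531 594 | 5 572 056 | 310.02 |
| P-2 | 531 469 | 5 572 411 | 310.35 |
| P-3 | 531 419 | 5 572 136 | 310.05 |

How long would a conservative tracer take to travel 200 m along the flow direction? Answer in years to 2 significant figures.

560 years

With h = a·x + b·y + c and P-1 as origin, the differences give:
  (-125)·a + 355·b = +0.33
  (-175)·a + 80·b = +0.03
Eliminate b (×80 and ×355, subtract): 52125·a = 15.750 → a = ∂h/∂x = +0.0003022
Back-substitute: b = ∂h/∂y = +0.001036.
|∇h| = √(0.0003022² + 0.001036²) = 0.001079
Seepage velocity v = K·i/n = 0.3 × 0.001079 / 0.33 = 0.0009809 m/day.
t = 200 / 0.0009809 = 2.039e+05 days = 558 years.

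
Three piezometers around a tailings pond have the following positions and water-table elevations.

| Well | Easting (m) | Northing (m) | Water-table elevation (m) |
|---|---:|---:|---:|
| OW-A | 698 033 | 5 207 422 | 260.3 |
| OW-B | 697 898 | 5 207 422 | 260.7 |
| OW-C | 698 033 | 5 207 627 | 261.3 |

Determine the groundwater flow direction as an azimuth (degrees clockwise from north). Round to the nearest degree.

∂h/∂x = (260.7 − 260.3) / (697898 − 698033) = -0.002963
∂h/∂y = (261.3 − 260.3) / (5207627 − 5207422) = +0.004878
Flow direction (−∇h) has components (+0.002963 E, -0.004878 N).
Azimuth = atan2(E, N) = atan2(+0.002963, -0.004878) = 148.7° ≈ 149°.

149°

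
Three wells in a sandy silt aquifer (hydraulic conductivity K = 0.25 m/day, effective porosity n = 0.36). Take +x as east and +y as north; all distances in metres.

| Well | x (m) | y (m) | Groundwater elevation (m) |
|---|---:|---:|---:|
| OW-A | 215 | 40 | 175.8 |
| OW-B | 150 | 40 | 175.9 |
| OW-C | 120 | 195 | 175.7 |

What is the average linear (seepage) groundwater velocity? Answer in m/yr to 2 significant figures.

With h = a·x + b·y + c and OW-A as origin, the differences give:
  (-65)·a + 0·b = +0.1
  (-95)·a + 155·b = -0.1
Eliminate b (×155 and ×0, subtract): -10075·a = 15.50 → a = ∂h/∂x = -0.001538
Back-substitute: b = ∂h/∂y = -0.001588.
|∇h| = √(-0.001538² + -0.001588²) = 0.002211
Seepage velocity v = K·i/n = 0.25 × 0.002211 / 0.36 = 0.001535 m/day = 0.5607 m/yr.

0.56 m/yr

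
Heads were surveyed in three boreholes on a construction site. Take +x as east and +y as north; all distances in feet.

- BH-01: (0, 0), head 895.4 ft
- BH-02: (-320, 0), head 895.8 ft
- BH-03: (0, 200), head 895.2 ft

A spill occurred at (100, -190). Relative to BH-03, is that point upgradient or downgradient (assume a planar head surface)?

upgradient

∂h/∂x = (895.8 − 895.4) / (-320 − 0) = -0.001250
∂h/∂y = (895.2 − 895.4) / (200 − 0) = -0.0010000
Head at (100, -190) = 895.4 + (-0.001250)·(100) + (-0.0010000)·(-190) = 895.46 ft.
That is higher than the 895.2 ft at BH-03, so the point is upgradient.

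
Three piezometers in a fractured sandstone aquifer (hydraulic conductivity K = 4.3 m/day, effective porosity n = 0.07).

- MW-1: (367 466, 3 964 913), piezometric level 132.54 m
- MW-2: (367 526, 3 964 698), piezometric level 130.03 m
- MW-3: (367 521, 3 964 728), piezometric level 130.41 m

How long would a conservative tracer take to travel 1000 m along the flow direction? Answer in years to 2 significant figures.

With h = a·x + b·y + c and MW-1 as origin, the differences give:
  60·a + (-215)·b = -2.51
  55·a + (-185)·b = -2.13
Eliminate b (×(-185) and ×(-215), subtract): 725·a = 6.400 → a = ∂h/∂x = +0.008828
Back-substitute: b = ∂h/∂y = +0.01414.
|∇h| = √(0.008828² + 0.01414²) = 0.01667
Seepage velocity v = K·i/n = 4.3 × 0.01667 / 0.07 = 1.024 m/day.
t = 1000 / 1.024 = 976.6 days = 2.67 years.

2.7 years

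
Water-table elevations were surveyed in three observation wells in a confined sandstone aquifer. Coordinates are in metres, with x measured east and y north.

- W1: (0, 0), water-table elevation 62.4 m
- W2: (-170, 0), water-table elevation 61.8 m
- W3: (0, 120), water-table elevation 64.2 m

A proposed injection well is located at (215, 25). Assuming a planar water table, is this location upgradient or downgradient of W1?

∂h/∂x = (61.8 − 62.4) / (-170 − 0) = +0.003529
∂h/∂y = (64.2 − 62.4) / (120 − 0) = +0.01500
Head at (215, 25) = 62.4 + (+0.003529)·(215) + (+0.01500)·(25) = 63.53 m.
That is higher than the 62.4 m at W1, so the point is upgradient.

upgradient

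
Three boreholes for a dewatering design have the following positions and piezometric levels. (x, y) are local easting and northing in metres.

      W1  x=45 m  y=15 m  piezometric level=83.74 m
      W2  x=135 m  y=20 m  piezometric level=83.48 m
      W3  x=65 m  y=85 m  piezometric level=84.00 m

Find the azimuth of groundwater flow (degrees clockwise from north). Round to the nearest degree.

146°

With h = a·x + b·y + c and W1 as origin, the differences give:
  90·a + 5·b = -0.26
  20·a + 70·b = +0.26
Eliminate b (×70 and ×5, subtract): 6200·a = -19.500 → a = ∂h/∂x = -0.003145
Back-substitute: b = ∂h/∂y = +0.004613.
Flow direction (−∇h) has components (+0.003145 E, -0.004613 N).
Azimuth = atan2(E, N) = atan2(+0.003145, -0.004613) = 145.7° ≈ 146°.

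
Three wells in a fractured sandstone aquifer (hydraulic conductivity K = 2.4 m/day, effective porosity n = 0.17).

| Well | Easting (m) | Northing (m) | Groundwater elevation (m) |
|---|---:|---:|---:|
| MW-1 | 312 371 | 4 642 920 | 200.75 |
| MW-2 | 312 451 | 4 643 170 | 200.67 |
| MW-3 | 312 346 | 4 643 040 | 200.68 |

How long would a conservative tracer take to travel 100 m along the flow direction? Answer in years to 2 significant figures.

With h = a·x + b·y + c and MW-1 as origin, the differences give:
  80·a + 250·b = -0.08
  (-25)·a + 120·b = -0.07
Eliminate b (×120 and ×250, subtract): 15850·a = 7.900 → a = ∂h/∂x = +0.0004984
Back-substitute: b = ∂h/∂y = -0.0004795.
|∇h| = √(0.0004984² + -0.0004795²) = 0.0006916
Seepage velocity v = K·i/n = 2.4 × 0.0006916 / 0.17 = 0.009764 m/day.
t = 100 / 0.009764 = 1.024e+04 days = 28 years.

28 years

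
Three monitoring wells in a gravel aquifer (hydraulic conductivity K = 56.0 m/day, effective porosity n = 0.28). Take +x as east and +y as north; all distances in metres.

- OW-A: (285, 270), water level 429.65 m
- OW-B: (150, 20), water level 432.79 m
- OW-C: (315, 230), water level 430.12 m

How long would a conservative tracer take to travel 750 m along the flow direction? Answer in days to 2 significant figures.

310 days

Three-point gradient (reference OW-A): Δ to OW-B = (-135, -250, +3.14), Δ to OW-C = (30, -40, +0.47).
∂h/∂x = -0.0006279, ∂h/∂y = -0.01222 (det = 12900).
|∇h| = √(-0.0006279² + -0.01222²) = 0.01224
Seepage velocity v = K·i/n = 56.0 × 0.01224 / 0.28 = 2.448 m/day.
t = 750 / 2.448 = 306.4 days.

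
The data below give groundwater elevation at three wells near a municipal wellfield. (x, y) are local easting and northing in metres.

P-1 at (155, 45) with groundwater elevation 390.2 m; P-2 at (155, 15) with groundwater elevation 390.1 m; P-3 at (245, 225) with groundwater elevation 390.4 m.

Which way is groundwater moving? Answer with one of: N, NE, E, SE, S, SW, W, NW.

Differences from P-1: to P-2 (Δx, Δy, Δh) = (0, -30, -0.1); to P-3 = (90, 180, +0.2).
Solve a·Δx + b·Δy = Δh: det = 0·180 − 90·(-30) = 2700.
∂h/∂x = [(-0.1)·180 − (+0.2)·(-30)] / 2700 = -0.004444
∂h/∂y = [0·(+0.2) − 90·(-0.1)] / 2700 = +0.003333
Flow = −∇h = (+0.004444 east, -0.003333 north), which points southeast.

SE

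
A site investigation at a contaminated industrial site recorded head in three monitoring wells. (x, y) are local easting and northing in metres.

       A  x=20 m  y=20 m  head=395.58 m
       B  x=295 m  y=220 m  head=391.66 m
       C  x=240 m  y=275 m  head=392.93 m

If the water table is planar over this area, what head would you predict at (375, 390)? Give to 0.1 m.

391.1 m

Three-point gradient (reference A): Δ to B = (275, 200, -3.92), Δ to C = (220, 255, -2.65).
∂h/∂x = -0.01798, ∂h/∂y = +0.005116 (det = 26125).
h(375, 390) = 395.58 + (-0.01798)·(355) + (+0.005116)·(370) = 395.58 -6.381 +1.893 = 391.092 m.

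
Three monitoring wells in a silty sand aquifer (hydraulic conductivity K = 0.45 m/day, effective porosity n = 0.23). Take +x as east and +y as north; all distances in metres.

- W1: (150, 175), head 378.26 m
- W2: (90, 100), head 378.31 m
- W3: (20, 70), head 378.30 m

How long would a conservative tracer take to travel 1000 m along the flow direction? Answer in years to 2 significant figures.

1000 years

Taking W1 as reference: W2−W1 = (-60, -75, +0.05); W3−W1 = (-130, -105, +0.04).
Determinant of the coordinate differences = (-60)·(-105) − (-130)·(-75) = -3450.
∂h/∂x = [(+0.05)·(-105) − (+0.04)·(-75)] / -3450 = +0.0006522
∂h/∂y = [(-60)·(+0.04) − (-130)·(+0.05)] / -3450 = -0.001188
|∇h| = √(0.0006522² + -0.001188²) = 0.001355
Seepage velocity v = K·i/n = 0.45 × 0.001355 / 0.23 = 0.002651 m/day.
t = 1000 / 0.002651 = 3.772e+05 days = 1.03e+03 years.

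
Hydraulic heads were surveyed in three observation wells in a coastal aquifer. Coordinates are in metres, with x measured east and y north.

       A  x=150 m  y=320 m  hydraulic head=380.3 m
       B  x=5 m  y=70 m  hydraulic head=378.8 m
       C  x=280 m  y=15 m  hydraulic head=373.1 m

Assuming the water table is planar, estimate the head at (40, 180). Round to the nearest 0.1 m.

380.0 m

With h = a·x + b·y + c and A as origin, the differences give:
  (-145)·a + (-250)·b = -1.5
  130·a + (-305)·b = -7.2
Eliminate b (×(-305) and ×(-250), subtract): 76725·a = -1342.50 → a = ∂h/∂x = -0.01750
Back-substitute: b = ∂h/∂y = +0.01615.
h(40, 180) = 380.3 + (-0.01750)·(-110) + (+0.01615)·(-140) = 380.3 +1.925 -2.261 = 379.964 m.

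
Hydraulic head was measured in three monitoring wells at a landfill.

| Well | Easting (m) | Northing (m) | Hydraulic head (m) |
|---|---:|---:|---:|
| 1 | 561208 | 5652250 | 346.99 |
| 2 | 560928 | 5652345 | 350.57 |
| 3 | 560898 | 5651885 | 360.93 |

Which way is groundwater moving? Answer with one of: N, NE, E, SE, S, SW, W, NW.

NE

Taking 1 as reference: 2−1 = (-280, 95, +3.58); 3−1 = (-310, -365, +13.94).
Solve a·Δx + b·Δy = Δh: det = (-280)·(-365) − (-310)·95 = 131650.
∂h/∂x = [(+3.58)·(-365) − (+13.94)·95] / 131650 = -0.01998
∂h/∂y = [(-280)·(+13.94) − (-310)·(+3.58)] / 131650 = -0.02122
Flow = −∇h = (+0.01998 east, +0.02122 north), which points northeast.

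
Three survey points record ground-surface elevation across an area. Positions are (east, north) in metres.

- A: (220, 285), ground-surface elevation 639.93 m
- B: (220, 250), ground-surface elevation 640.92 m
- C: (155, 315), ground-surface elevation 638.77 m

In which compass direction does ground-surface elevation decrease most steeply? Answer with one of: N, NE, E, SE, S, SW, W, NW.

With z = a·x + b·y + c and A as origin, the differences give:
  0·a + (-35)·b = +0.99
  (-65)·a + 30·b = -1.16
Eliminate b (×30 and ×(-35), subtract): -2275·a = -10.900 → a = ∂z/∂x = +0.004791
Back-substitute: b = ∂z/∂y = -0.02829.
Steepest decrease is along −∇f = (-0.004791 E, +0.02829 N) → north.

N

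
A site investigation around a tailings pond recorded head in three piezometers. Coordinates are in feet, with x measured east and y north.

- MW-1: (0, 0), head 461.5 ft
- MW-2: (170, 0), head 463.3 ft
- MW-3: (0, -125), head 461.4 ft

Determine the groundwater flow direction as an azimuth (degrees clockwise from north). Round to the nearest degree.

266°

∂h/∂x = (463.3 − 461.5) / (170 − 0) = +0.01059
∂h/∂y = (461.4 − 461.5) / (-125 − 0) = +0.0008000
Flow direction (−∇h) has components (-0.01059 E, -0.0008000 N).
Azimuth = atan2(E, N) = atan2(-0.01059, -0.0008000) = 265.7° ≈ 266°.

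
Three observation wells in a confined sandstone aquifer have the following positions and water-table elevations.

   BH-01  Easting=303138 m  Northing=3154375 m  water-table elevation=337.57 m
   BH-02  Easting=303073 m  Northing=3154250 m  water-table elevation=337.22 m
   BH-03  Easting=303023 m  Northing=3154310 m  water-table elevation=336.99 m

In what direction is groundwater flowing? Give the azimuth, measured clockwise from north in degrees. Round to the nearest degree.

With h = a·x + b·y + c and BH-01 as origin, the differences give:
  (-65)·a + (-125)·b = -0.35
  (-115)·a + (-65)·b = -0.58
Eliminate b (×(-65) and ×(-125), subtract): -10150·a = -49.750 → a = ∂h/∂x = +0.004901
Back-substitute: b = ∂h/∂y = +0.0002512.
Flow direction (−∇h) has components (-0.004901 E, -0.0002512 N).
Azimuth = atan2(E, N) = atan2(-0.004901, -0.0002512) = 267.1° ≈ 267°.

267°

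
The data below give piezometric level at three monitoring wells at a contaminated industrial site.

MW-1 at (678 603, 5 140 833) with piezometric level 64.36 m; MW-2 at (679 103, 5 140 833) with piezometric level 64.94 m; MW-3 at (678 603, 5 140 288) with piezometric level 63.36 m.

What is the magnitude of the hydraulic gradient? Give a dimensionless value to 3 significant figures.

0.00217

∂h/∂x = (64.94 − 64.36) / (679103 − 678603) = +0.001160
∂h/∂y = (63.36 − 64.36) / (5140288 − 5140833) = +0.001835
|∇h| = √(0.001160² + 0.001835²) = 0.002171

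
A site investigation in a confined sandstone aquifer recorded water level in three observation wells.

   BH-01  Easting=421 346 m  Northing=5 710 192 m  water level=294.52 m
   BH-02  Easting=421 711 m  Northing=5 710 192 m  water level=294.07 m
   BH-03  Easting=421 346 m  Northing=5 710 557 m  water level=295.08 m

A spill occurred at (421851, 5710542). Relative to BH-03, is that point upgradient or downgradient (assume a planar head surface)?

∂h/∂x = (294.07 − 294.52) / (421711 − 421346) = -0.001233
∂h/∂y = (295.08 − 294.52) / (5710557 − 5710192) = +0.001534
Head at (421851, 5710542) = 294.52 + (-0.001233)·(505) + (+0.001534)·(350) = 294.43 m.
That is lower than the 295.08 m at BH-03, so the point is downgradient.

downgradient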